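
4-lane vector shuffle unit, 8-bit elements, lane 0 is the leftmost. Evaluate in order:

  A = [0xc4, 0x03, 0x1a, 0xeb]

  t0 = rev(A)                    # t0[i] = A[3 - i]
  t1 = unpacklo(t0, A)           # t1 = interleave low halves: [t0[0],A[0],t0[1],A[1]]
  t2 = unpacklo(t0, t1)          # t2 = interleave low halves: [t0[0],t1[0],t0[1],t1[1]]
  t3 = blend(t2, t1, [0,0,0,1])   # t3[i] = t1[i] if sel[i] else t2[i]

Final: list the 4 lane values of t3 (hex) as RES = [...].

RES = [0xeb, 0xeb, 0x1a, 0x03]

→ t0 |eb|1a|03|c4|
→ t1 |eb|c4|1a|03|
→ t2 |eb|eb|1a|c4|
→ t3 |eb|eb|1a|03|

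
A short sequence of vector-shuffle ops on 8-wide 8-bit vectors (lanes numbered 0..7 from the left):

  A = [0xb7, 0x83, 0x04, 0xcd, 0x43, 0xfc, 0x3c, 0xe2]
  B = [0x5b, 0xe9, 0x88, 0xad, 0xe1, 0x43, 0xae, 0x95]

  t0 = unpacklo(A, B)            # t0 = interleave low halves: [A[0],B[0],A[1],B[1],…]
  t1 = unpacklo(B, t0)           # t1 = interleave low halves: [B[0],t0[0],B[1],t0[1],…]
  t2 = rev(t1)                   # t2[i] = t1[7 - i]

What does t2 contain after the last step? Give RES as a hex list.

  t0: b7 5b 83 e9 04 88 cd ad
  t1: 5b b7 e9 5b 88 83 ad e9
  t2: e9 ad 83 88 5b e9 b7 5b

RES = [ 0xe9  0xad  0x83  0x88  0x5b  0xe9  0xb7  0x5b ]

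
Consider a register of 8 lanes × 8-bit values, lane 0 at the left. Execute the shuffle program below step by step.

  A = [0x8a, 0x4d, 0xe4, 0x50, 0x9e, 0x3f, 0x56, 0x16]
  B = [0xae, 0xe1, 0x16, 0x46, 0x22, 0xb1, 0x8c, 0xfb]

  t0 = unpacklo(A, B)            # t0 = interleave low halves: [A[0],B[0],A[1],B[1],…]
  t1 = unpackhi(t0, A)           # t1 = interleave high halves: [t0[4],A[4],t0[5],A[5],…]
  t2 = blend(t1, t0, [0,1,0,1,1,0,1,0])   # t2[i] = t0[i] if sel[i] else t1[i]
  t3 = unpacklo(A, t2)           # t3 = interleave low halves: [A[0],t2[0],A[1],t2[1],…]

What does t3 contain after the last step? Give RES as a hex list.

→ t0 |8a|ae|4d|e1|e4|16|50|46|
→ t1 |e4|9e|16|3f|50|56|46|16|
→ t2 |e4|ae|16|e1|e4|56|50|16|
→ t3 |8a|e4|4d|ae|e4|16|50|e1|

RES = [ 0x8a  0xe4  0x4d  0xae  0xe4  0x16  0x50  0xe1 ]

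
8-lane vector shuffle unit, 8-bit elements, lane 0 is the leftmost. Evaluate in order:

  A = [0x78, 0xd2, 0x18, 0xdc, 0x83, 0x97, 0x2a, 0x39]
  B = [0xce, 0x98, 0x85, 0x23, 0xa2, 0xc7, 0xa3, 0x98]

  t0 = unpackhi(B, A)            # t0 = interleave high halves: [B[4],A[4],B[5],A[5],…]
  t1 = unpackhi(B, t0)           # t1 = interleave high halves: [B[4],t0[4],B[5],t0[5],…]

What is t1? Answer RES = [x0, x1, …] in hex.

RES = [0xa2, 0xa3, 0xc7, 0x2a, 0xa3, 0x98, 0x98, 0x39]

  t0: a2 83 c7 97 a3 2a 98 39
  t1: a2 a3 c7 2a a3 98 98 39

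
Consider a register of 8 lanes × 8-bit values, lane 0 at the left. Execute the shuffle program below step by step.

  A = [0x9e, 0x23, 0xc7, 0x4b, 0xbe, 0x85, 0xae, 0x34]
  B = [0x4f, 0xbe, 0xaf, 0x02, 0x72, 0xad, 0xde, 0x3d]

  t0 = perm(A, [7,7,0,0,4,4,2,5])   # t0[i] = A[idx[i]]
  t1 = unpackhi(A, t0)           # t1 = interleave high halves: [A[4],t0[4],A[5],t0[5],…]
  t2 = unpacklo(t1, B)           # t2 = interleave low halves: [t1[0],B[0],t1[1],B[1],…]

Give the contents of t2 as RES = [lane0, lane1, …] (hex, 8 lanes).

t0 = [0x34, 0x34, 0x9e, 0x9e, 0xbe, 0xbe, 0xc7, 0x85]
t1 = [0xbe, 0xbe, 0x85, 0xbe, 0xae, 0xc7, 0x34, 0x85]
t2 = [0xbe, 0x4f, 0xbe, 0xbe, 0x85, 0xaf, 0xbe, 0x02]

RES = [0xbe, 0x4f, 0xbe, 0xbe, 0x85, 0xaf, 0xbe, 0x02]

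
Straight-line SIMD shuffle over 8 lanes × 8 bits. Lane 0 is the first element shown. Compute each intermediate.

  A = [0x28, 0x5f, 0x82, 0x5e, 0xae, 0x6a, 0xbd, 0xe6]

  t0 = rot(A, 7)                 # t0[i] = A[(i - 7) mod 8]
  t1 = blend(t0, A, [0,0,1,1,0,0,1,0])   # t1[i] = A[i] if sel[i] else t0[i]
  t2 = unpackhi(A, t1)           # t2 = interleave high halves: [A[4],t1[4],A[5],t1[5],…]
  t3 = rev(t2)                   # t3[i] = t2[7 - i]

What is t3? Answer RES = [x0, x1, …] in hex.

t0 = [0x5f, 0x82, 0x5e, 0xae, 0x6a, 0xbd, 0xe6, 0x28]
t1 = [0x5f, 0x82, 0x82, 0x5e, 0x6a, 0xbd, 0xbd, 0x28]
t2 = [0xae, 0x6a, 0x6a, 0xbd, 0xbd, 0xbd, 0xe6, 0x28]
t3 = [0x28, 0xe6, 0xbd, 0xbd, 0xbd, 0x6a, 0x6a, 0xae]

RES = [0x28, 0xe6, 0xbd, 0xbd, 0xbd, 0x6a, 0x6a, 0xae]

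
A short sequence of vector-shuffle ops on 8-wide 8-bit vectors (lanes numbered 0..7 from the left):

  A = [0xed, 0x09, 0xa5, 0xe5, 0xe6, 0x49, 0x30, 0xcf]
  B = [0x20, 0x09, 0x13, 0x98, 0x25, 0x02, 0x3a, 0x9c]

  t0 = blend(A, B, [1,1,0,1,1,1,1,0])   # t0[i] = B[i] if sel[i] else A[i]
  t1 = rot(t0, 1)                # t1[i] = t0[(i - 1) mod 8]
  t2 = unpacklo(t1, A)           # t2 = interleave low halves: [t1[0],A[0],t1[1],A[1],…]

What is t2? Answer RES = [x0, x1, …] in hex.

→ t0 |20|09|a5|98|25|02|3a|cf|
→ t1 |cf|20|09|a5|98|25|02|3a|
→ t2 |cf|ed|20|09|09|a5|a5|e5|

RES = [0xcf, 0xed, 0x20, 0x09, 0x09, 0xa5, 0xa5, 0xe5]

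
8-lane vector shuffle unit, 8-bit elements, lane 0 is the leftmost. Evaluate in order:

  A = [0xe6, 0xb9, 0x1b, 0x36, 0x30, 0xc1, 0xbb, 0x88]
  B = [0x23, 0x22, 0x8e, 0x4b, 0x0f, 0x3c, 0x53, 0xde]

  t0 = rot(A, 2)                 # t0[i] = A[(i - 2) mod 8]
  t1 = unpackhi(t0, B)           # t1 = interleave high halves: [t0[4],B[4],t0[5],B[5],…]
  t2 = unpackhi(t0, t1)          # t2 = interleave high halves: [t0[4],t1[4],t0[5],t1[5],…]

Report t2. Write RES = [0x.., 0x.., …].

RES = [0x1b, 0x30, 0x36, 0x53, 0x30, 0xc1, 0xc1, 0xde]

t0 = [0xbb, 0x88, 0xe6, 0xb9, 0x1b, 0x36, 0x30, 0xc1]
t1 = [0x1b, 0x0f, 0x36, 0x3c, 0x30, 0x53, 0xc1, 0xde]
t2 = [0x1b, 0x30, 0x36, 0x53, 0x30, 0xc1, 0xc1, 0xde]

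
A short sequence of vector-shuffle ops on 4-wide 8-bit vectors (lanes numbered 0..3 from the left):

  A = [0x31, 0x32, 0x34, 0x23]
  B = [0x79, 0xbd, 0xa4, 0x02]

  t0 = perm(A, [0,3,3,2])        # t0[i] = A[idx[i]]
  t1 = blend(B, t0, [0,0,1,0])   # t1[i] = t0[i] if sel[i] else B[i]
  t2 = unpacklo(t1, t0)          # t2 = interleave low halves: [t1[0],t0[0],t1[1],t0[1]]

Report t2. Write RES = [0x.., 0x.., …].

  t0: 31 23 23 34
  t1: 79 bd 23 02
  t2: 79 31 bd 23

RES = [0x79, 0x31, 0xbd, 0x23]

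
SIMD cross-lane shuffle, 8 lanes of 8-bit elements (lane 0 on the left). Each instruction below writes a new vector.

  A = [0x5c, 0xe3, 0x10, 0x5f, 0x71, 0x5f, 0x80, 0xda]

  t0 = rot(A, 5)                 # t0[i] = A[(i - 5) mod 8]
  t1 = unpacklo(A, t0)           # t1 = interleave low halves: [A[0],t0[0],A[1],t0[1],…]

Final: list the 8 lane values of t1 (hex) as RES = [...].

RES = [ 0x5c  0x5f  0xe3  0x71  0x10  0x5f  0x5f  0x80 ]

t0 = [0x5f, 0x71, 0x5f, 0x80, 0xda, 0x5c, 0xe3, 0x10]
t1 = [0x5c, 0x5f, 0xe3, 0x71, 0x10, 0x5f, 0x5f, 0x80]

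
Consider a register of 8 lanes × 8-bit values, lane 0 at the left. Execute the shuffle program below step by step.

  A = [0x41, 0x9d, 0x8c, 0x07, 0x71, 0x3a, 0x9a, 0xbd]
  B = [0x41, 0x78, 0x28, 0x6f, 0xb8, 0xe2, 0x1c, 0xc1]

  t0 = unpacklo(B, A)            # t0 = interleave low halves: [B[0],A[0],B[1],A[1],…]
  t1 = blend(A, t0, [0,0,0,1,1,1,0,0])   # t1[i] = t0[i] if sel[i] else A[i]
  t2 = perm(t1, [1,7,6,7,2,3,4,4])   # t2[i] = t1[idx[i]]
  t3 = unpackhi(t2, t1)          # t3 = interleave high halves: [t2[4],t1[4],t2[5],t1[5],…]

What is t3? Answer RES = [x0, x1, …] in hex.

RES = [ 0x8c  0x28  0x9d  0x8c  0x28  0x9a  0x28  0xbd ]

→ t0 |41|41|78|9d|28|8c|6f|07|
→ t1 |41|9d|8c|9d|28|8c|9a|bd|
→ t2 |9d|bd|9a|bd|8c|9d|28|28|
→ t3 |8c|28|9d|8c|28|9a|28|bd|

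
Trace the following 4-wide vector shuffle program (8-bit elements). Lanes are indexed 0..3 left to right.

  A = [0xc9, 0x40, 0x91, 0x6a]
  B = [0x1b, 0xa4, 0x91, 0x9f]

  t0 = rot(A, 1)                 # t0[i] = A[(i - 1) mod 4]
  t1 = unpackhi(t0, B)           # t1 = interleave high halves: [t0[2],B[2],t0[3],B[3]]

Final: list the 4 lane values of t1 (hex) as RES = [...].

RES = [0x40, 0x91, 0x91, 0x9f]

→ t0 |6a|c9|40|91|
→ t1 |40|91|91|9f|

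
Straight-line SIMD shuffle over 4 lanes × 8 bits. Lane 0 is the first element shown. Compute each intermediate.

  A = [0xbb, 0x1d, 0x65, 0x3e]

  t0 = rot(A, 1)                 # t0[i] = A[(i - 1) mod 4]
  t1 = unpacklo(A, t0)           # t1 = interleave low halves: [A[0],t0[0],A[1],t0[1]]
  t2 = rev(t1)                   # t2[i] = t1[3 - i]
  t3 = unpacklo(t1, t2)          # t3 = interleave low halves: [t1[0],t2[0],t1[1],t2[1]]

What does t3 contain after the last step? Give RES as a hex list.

RES = [0xbb, 0xbb, 0x3e, 0x1d]

→ t0 |3e|bb|1d|65|
→ t1 |bb|3e|1d|bb|
→ t2 |bb|1d|3e|bb|
→ t3 |bb|bb|3e|1d|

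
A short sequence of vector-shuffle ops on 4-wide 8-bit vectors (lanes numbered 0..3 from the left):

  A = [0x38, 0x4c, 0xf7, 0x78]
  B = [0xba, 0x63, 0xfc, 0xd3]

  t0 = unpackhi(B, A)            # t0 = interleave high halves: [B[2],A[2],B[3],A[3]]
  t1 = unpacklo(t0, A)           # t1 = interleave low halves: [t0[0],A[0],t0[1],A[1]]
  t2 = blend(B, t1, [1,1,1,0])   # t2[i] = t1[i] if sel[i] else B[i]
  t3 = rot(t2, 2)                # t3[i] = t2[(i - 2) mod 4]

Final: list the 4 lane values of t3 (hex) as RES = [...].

t0 = [0xfc, 0xf7, 0xd3, 0x78]
t1 = [0xfc, 0x38, 0xf7, 0x4c]
t2 = [0xfc, 0x38, 0xf7, 0xd3]
t3 = [0xf7, 0xd3, 0xfc, 0x38]

RES = [0xf7, 0xd3, 0xfc, 0x38]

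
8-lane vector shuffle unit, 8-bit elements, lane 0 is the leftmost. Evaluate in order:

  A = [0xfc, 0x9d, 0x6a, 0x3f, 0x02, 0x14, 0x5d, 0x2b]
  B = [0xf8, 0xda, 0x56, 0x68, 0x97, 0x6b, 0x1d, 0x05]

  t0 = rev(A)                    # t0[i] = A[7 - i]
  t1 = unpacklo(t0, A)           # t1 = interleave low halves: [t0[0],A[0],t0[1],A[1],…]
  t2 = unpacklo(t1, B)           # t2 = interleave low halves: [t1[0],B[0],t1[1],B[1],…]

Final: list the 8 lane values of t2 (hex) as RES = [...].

RES = [0x2b, 0xf8, 0xfc, 0xda, 0x5d, 0x56, 0x9d, 0x68]

  t0: 2b 5d 14 02 3f 6a 9d fc
  t1: 2b fc 5d 9d 14 6a 02 3f
  t2: 2b f8 fc da 5d 56 9d 68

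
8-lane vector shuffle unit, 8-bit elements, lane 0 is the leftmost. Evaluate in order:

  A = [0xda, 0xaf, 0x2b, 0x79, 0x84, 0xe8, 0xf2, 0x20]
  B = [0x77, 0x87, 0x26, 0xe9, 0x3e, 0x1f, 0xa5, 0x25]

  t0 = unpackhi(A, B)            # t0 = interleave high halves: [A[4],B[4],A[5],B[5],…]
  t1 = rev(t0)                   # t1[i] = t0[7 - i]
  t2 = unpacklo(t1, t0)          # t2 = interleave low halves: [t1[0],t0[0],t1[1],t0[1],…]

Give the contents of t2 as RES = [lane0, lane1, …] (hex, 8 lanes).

RES = [ 0x25  0x84  0x20  0x3e  0xa5  0xe8  0xf2  0x1f ]

t0 = [0x84, 0x3e, 0xe8, 0x1f, 0xf2, 0xa5, 0x20, 0x25]
t1 = [0x25, 0x20, 0xa5, 0xf2, 0x1f, 0xe8, 0x3e, 0x84]
t2 = [0x25, 0x84, 0x20, 0x3e, 0xa5, 0xe8, 0xf2, 0x1f]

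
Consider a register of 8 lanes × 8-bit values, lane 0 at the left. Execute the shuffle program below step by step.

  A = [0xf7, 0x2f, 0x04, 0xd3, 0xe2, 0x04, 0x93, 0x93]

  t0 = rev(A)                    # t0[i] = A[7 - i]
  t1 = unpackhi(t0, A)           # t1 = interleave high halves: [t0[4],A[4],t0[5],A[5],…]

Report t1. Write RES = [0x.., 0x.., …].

t0 = [0x93, 0x93, 0x04, 0xe2, 0xd3, 0x04, 0x2f, 0xf7]
t1 = [0xd3, 0xe2, 0x04, 0x04, 0x2f, 0x93, 0xf7, 0x93]

RES = [ 0xd3  0xe2  0x04  0x04  0x2f  0x93  0xf7  0x93 ]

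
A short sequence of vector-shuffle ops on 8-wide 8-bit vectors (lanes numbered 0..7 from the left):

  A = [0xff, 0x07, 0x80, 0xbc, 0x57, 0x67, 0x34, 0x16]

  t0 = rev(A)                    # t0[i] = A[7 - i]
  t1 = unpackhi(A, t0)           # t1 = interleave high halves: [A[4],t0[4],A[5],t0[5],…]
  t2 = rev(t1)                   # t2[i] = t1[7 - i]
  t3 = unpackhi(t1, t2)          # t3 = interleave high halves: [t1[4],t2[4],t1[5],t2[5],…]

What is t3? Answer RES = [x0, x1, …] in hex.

RES = [ 0x34  0x80  0x07  0x67  0x16  0xbc  0xff  0x57 ]

→ t0 |16|34|67|57|bc|80|07|ff|
→ t1 |57|bc|67|80|34|07|16|ff|
→ t2 |ff|16|07|34|80|67|bc|57|
→ t3 |34|80|07|67|16|bc|ff|57|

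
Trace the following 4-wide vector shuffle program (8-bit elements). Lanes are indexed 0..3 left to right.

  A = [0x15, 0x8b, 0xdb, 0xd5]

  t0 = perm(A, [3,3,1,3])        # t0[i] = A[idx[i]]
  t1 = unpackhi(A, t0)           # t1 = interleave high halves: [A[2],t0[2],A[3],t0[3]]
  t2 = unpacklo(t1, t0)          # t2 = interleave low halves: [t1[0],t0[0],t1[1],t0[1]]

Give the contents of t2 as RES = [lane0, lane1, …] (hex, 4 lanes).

RES = [ 0xdb  0xd5  0x8b  0xd5 ]

→ t0 |d5|d5|8b|d5|
→ t1 |db|8b|d5|d5|
→ t2 |db|d5|8b|d5|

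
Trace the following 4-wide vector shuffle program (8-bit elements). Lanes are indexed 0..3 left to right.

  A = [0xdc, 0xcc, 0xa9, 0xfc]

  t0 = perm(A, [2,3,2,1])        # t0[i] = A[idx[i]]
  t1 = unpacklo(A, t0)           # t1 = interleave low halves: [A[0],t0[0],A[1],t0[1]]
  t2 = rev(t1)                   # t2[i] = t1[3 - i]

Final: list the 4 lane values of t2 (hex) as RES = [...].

RES = [0xfc, 0xcc, 0xa9, 0xdc]

t0 = [0xa9, 0xfc, 0xa9, 0xcc]
t1 = [0xdc, 0xa9, 0xcc, 0xfc]
t2 = [0xfc, 0xcc, 0xa9, 0xdc]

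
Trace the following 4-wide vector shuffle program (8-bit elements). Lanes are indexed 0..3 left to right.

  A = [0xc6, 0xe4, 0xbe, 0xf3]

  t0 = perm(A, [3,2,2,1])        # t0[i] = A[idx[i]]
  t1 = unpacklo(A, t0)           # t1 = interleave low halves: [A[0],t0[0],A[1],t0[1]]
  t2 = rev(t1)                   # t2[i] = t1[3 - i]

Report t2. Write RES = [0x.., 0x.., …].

  t0: f3 be be e4
  t1: c6 f3 e4 be
  t2: be e4 f3 c6

RES = [0xbe, 0xe4, 0xf3, 0xc6]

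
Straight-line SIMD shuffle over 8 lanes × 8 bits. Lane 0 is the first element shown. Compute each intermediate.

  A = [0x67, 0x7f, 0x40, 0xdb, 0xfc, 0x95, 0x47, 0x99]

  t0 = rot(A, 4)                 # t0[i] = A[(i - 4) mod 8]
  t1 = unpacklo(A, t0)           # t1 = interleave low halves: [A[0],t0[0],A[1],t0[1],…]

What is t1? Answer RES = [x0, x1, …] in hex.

RES = [ 0x67  0xfc  0x7f  0x95  0x40  0x47  0xdb  0x99 ]

→ t0 |fc|95|47|99|67|7f|40|db|
→ t1 |67|fc|7f|95|40|47|db|99|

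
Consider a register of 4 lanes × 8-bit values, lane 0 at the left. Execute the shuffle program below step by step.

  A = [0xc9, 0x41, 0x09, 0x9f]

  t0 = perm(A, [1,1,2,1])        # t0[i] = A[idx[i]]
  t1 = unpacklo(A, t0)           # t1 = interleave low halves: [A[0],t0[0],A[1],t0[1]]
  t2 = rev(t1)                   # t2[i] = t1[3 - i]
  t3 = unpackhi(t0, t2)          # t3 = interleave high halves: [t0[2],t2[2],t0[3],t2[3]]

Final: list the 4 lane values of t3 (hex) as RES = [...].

RES = [0x09, 0x41, 0x41, 0xc9]

→ t0 |41|41|09|41|
→ t1 |c9|41|41|41|
→ t2 |41|41|41|c9|
→ t3 |09|41|41|c9|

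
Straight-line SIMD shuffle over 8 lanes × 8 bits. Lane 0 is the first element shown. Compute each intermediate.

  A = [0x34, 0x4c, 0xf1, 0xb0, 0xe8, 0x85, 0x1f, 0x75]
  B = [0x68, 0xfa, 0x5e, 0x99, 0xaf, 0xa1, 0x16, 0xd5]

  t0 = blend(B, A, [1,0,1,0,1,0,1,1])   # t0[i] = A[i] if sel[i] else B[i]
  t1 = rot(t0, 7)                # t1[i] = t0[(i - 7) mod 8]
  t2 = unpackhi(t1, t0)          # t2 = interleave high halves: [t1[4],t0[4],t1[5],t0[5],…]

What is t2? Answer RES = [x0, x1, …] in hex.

  t0: 34 fa f1 99 e8 a1 1f 75
  t1: fa f1 99 e8 a1 1f 75 34
  t2: a1 e8 1f a1 75 1f 34 75

RES = [ 0xa1  0xe8  0x1f  0xa1  0x75  0x1f  0x34  0x75 ]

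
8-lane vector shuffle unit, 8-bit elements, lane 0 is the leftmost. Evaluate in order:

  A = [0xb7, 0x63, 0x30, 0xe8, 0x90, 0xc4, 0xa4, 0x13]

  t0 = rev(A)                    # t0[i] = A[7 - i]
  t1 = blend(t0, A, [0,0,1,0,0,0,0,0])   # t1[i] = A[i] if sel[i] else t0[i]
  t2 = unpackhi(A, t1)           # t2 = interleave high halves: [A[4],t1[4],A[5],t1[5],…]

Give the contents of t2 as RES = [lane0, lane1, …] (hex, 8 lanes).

  t0: 13 a4 c4 90 e8 30 63 b7
  t1: 13 a4 30 90 e8 30 63 b7
  t2: 90 e8 c4 30 a4 63 13 b7

RES = [ 0x90  0xe8  0xc4  0x30  0xa4  0x63  0x13  0xb7 ]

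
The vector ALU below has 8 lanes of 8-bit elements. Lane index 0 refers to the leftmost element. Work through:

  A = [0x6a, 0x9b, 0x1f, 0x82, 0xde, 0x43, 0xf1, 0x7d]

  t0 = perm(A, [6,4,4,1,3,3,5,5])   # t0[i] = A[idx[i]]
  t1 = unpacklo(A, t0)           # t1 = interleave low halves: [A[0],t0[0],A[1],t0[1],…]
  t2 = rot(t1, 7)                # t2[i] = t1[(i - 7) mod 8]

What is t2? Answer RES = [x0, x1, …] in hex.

RES = [ 0xf1  0x9b  0xde  0x1f  0xde  0x82  0x9b  0x6a ]

→ t0 |f1|de|de|9b|82|82|43|43|
→ t1 |6a|f1|9b|de|1f|de|82|9b|
→ t2 |f1|9b|de|1f|de|82|9b|6a|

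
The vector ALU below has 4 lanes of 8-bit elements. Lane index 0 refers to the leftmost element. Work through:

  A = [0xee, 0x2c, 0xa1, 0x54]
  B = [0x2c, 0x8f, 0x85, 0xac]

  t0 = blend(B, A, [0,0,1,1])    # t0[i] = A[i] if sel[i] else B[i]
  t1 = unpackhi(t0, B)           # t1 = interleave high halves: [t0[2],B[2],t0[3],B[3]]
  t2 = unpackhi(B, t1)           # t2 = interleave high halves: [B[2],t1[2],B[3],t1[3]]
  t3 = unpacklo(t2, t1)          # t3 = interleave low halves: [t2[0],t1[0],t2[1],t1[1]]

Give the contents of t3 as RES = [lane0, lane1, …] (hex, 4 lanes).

t0 = [0x2c, 0x8f, 0xa1, 0x54]
t1 = [0xa1, 0x85, 0x54, 0xac]
t2 = [0x85, 0x54, 0xac, 0xac]
t3 = [0x85, 0xa1, 0x54, 0x85]

RES = [0x85, 0xa1, 0x54, 0x85]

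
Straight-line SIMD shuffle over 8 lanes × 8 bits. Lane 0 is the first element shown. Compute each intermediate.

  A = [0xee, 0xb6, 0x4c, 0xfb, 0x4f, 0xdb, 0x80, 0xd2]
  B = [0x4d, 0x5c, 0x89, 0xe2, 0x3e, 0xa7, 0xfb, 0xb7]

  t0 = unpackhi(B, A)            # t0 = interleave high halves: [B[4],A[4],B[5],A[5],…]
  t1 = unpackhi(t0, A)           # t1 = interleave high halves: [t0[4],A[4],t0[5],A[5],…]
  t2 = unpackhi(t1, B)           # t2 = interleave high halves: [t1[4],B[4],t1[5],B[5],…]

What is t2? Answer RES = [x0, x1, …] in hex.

  t0: 3e 4f a7 db fb 80 b7 d2
  t1: fb 4f 80 db b7 80 d2 d2
  t2: b7 3e 80 a7 d2 fb d2 b7

RES = [0xb7, 0x3e, 0x80, 0xa7, 0xd2, 0xfb, 0xd2, 0xb7]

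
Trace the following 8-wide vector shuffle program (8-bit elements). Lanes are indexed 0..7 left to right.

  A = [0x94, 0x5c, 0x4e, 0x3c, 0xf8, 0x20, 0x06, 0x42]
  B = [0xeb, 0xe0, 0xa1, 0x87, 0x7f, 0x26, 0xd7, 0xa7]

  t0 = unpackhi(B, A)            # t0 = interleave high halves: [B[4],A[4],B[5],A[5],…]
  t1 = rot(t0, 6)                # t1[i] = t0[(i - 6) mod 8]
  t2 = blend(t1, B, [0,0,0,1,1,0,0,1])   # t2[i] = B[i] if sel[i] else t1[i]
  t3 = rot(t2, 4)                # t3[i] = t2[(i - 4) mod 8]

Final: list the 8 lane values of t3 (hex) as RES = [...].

t0 = [0x7f, 0xf8, 0x26, 0x20, 0xd7, 0x06, 0xa7, 0x42]
t1 = [0x26, 0x20, 0xd7, 0x06, 0xa7, 0x42, 0x7f, 0xf8]
t2 = [0x26, 0x20, 0xd7, 0x87, 0x7f, 0x42, 0x7f, 0xa7]
t3 = [0x7f, 0x42, 0x7f, 0xa7, 0x26, 0x20, 0xd7, 0x87]

RES = [ 0x7f  0x42  0x7f  0xa7  0x26  0x20  0xd7  0x87 ]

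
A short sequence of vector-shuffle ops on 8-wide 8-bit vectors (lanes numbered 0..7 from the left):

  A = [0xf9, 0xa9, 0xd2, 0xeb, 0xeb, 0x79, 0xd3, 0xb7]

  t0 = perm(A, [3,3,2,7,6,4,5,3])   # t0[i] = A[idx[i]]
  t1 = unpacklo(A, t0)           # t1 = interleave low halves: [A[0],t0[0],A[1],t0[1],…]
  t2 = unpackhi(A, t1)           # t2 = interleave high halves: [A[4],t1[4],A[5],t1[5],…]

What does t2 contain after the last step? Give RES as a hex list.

t0 = [0xeb, 0xeb, 0xd2, 0xb7, 0xd3, 0xeb, 0x79, 0xeb]
t1 = [0xf9, 0xeb, 0xa9, 0xeb, 0xd2, 0xd2, 0xeb, 0xb7]
t2 = [0xeb, 0xd2, 0x79, 0xd2, 0xd3, 0xeb, 0xb7, 0xb7]

RES = [ 0xeb  0xd2  0x79  0xd2  0xd3  0xeb  0xb7  0xb7 ]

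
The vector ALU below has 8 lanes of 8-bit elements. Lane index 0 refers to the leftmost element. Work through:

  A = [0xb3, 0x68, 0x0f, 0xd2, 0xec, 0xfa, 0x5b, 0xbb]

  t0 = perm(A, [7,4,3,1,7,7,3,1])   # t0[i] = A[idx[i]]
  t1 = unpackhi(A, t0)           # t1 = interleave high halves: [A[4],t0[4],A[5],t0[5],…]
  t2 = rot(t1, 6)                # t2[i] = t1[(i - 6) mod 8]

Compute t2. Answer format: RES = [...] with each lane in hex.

RES = [ 0xfa  0xbb  0x5b  0xd2  0xbb  0x68  0xec  0xbb ]

→ t0 |bb|ec|d2|68|bb|bb|d2|68|
→ t1 |ec|bb|fa|bb|5b|d2|bb|68|
→ t2 |fa|bb|5b|d2|bb|68|ec|bb|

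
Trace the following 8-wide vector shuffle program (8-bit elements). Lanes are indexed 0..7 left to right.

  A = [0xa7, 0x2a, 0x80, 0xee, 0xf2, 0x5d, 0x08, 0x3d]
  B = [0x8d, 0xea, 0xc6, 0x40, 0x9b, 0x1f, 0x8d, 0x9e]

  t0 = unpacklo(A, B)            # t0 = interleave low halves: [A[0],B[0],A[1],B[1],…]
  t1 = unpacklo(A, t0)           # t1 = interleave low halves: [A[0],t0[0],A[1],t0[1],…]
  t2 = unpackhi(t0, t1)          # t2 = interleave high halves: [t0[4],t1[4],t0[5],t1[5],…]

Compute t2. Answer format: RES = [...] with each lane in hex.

  t0: a7 8d 2a ea 80 c6 ee 40
  t1: a7 a7 2a 8d 80 2a ee ea
  t2: 80 80 c6 2a ee ee 40 ea

RES = [0x80, 0x80, 0xc6, 0x2a, 0xee, 0xee, 0x40, 0xea]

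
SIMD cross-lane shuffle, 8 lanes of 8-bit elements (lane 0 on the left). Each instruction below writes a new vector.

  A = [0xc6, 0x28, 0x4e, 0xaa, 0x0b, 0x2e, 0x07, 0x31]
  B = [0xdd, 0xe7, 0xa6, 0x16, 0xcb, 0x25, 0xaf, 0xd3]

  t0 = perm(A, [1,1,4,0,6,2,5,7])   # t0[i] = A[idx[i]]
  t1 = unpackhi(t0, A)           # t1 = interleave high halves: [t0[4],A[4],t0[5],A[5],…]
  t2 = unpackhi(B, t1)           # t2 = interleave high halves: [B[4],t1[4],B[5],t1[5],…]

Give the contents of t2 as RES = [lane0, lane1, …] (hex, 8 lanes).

→ t0 |28|28|0b|c6|07|4e|2e|31|
→ t1 |07|0b|4e|2e|2e|07|31|31|
→ t2 |cb|2e|25|07|af|31|d3|31|

RES = [0xcb, 0x2e, 0x25, 0x07, 0xaf, 0x31, 0xd3, 0x31]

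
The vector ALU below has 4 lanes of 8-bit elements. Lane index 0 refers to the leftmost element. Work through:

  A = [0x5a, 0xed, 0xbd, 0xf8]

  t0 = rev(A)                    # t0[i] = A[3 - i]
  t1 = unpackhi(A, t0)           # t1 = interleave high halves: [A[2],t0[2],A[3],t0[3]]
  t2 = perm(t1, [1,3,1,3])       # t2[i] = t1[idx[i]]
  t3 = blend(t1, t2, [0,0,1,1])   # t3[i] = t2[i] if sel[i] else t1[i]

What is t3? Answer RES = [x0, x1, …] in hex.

  t0: f8 bd ed 5a
  t1: bd ed f8 5a
  t2: ed 5a ed 5a
  t3: bd ed ed 5a

RES = [ 0xbd  0xed  0xed  0x5a ]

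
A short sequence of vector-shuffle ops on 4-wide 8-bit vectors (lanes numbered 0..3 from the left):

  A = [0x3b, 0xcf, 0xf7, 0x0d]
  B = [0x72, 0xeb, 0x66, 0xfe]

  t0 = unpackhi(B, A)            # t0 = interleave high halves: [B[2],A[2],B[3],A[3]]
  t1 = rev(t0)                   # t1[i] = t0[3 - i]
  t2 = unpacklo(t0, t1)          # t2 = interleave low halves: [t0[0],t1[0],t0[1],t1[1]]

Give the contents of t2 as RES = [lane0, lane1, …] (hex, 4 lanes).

RES = [ 0x66  0x0d  0xf7  0xfe ]

t0 = [0x66, 0xf7, 0xfe, 0x0d]
t1 = [0x0d, 0xfe, 0xf7, 0x66]
t2 = [0x66, 0x0d, 0xf7, 0xfe]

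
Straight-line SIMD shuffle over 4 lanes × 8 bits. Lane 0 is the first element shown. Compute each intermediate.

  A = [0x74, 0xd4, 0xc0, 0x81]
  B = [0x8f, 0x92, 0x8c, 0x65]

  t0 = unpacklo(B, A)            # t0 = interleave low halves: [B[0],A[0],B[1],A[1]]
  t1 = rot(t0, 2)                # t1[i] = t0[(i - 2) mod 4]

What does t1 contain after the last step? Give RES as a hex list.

RES = [ 0x92  0xd4  0x8f  0x74 ]

→ t0 |8f|74|92|d4|
→ t1 |92|d4|8f|74|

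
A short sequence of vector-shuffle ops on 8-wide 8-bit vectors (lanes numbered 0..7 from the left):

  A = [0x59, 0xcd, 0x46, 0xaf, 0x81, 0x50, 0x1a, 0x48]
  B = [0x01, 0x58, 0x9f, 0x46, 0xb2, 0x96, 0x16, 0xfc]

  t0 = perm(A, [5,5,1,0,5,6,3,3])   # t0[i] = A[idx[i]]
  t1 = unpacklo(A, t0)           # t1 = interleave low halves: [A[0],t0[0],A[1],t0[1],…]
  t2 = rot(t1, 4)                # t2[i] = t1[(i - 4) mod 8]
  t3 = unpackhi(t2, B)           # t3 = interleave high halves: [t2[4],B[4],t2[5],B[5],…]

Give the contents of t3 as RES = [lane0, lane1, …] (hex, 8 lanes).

t0 = [0x50, 0x50, 0xcd, 0x59, 0x50, 0x1a, 0xaf, 0xaf]
t1 = [0x59, 0x50, 0xcd, 0x50, 0x46, 0xcd, 0xaf, 0x59]
t2 = [0x46, 0xcd, 0xaf, 0x59, 0x59, 0x50, 0xcd, 0x50]
t3 = [0x59, 0xb2, 0x50, 0x96, 0xcd, 0x16, 0x50, 0xfc]

RES = [ 0x59  0xb2  0x50  0x96  0xcd  0x16  0x50  0xfc ]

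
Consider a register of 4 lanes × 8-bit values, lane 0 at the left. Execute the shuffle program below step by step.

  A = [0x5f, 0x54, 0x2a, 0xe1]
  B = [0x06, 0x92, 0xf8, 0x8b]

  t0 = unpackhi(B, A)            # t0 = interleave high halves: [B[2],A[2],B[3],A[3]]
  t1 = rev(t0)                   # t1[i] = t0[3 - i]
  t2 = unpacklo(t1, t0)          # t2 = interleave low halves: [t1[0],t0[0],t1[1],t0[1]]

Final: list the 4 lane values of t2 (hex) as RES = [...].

RES = [ 0xe1  0xf8  0x8b  0x2a ]

t0 = [0xf8, 0x2a, 0x8b, 0xe1]
t1 = [0xe1, 0x8b, 0x2a, 0xf8]
t2 = [0xe1, 0xf8, 0x8b, 0x2a]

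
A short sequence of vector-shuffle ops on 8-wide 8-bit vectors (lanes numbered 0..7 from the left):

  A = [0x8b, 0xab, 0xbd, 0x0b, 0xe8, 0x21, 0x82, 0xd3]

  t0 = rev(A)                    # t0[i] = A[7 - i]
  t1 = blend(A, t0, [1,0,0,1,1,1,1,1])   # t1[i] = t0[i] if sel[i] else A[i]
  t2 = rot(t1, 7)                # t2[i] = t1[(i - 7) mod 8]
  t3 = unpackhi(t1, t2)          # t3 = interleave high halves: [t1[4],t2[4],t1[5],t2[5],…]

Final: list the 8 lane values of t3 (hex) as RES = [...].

  t0: d3 82 21 e8 0b bd ab 8b
  t1: d3 ab bd e8 0b bd ab 8b
  t2: ab bd e8 0b bd ab 8b d3
  t3: 0b bd bd ab ab 8b 8b d3

RES = [0x0b, 0xbd, 0xbd, 0xab, 0xab, 0x8b, 0x8b, 0xd3]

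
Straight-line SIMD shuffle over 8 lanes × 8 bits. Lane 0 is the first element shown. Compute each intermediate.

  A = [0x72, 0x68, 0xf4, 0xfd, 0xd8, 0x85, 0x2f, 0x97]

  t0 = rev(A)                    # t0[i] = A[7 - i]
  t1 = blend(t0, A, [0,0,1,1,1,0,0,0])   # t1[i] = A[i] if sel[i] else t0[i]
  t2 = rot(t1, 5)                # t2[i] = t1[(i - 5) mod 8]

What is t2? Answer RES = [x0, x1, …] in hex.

  t0: 97 2f 85 d8 fd f4 68 72
  t1: 97 2f f4 fd d8 f4 68 72
  t2: fd d8 f4 68 72 97 2f f4

RES = [ 0xfd  0xd8  0xf4  0x68  0x72  0x97  0x2f  0xf4 ]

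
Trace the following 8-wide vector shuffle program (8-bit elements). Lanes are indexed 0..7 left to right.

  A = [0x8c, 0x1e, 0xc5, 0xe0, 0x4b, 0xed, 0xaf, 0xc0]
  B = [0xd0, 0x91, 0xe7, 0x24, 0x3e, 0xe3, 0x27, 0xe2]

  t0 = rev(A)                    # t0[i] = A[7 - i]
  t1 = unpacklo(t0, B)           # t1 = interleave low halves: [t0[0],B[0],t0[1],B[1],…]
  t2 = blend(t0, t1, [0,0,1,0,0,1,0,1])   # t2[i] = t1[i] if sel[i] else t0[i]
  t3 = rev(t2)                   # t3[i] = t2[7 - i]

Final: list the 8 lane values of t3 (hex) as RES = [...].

→ t0 |c0|af|ed|4b|e0|c5|1e|8c|
→ t1 |c0|d0|af|91|ed|e7|4b|24|
→ t2 |c0|af|af|4b|e0|e7|1e|24|
→ t3 |24|1e|e7|e0|4b|af|af|c0|

RES = [0x24, 0x1e, 0xe7, 0xe0, 0x4b, 0xaf, 0xaf, 0xc0]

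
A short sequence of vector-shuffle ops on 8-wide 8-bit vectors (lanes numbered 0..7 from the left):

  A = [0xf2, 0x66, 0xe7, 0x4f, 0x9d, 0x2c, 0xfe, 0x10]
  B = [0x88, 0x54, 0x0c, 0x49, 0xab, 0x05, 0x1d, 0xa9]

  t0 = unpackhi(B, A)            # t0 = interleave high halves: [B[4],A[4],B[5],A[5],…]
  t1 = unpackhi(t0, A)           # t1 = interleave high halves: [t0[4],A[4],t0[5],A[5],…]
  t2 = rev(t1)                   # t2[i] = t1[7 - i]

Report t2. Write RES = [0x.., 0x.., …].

t0 = [0xab, 0x9d, 0x05, 0x2c, 0x1d, 0xfe, 0xa9, 0x10]
t1 = [0x1d, 0x9d, 0xfe, 0x2c, 0xa9, 0xfe, 0x10, 0x10]
t2 = [0x10, 0x10, 0xfe, 0xa9, 0x2c, 0xfe, 0x9d, 0x1d]

RES = [ 0x10  0x10  0xfe  0xa9  0x2c  0xfe  0x9d  0x1d ]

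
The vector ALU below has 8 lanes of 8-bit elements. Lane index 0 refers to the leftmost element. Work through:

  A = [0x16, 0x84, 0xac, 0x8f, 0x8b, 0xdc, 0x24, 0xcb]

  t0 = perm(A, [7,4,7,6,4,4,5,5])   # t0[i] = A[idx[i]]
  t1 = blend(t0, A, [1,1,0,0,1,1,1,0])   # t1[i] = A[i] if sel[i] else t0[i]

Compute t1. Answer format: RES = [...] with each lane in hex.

RES = [0x16, 0x84, 0xcb, 0x24, 0x8b, 0xdc, 0x24, 0xdc]

t0 = [0xcb, 0x8b, 0xcb, 0x24, 0x8b, 0x8b, 0xdc, 0xdc]
t1 = [0x16, 0x84, 0xcb, 0x24, 0x8b, 0xdc, 0x24, 0xdc]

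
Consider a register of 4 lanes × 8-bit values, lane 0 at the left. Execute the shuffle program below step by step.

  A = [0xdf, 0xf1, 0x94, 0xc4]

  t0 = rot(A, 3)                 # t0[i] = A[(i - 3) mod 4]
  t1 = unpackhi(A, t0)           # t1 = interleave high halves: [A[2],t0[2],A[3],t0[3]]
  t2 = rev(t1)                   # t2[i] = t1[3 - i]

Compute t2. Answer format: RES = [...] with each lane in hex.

→ t0 |f1|94|c4|df|
→ t1 |94|c4|c4|df|
→ t2 |df|c4|c4|94|

RES = [ 0xdf  0xc4  0xc4  0x94 ]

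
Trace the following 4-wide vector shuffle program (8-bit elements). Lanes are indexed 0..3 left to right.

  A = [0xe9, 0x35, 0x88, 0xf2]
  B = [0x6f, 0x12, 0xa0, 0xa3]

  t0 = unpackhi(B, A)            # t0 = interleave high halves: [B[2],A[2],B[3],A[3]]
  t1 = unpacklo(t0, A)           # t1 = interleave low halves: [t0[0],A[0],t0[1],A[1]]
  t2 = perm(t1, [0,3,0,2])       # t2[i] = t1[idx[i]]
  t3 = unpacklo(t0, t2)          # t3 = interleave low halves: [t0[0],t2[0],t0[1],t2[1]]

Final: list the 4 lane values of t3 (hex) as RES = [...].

RES = [0xa0, 0xa0, 0x88, 0x35]

t0 = [0xa0, 0x88, 0xa3, 0xf2]
t1 = [0xa0, 0xe9, 0x88, 0x35]
t2 = [0xa0, 0x35, 0xa0, 0x88]
t3 = [0xa0, 0xa0, 0x88, 0x35]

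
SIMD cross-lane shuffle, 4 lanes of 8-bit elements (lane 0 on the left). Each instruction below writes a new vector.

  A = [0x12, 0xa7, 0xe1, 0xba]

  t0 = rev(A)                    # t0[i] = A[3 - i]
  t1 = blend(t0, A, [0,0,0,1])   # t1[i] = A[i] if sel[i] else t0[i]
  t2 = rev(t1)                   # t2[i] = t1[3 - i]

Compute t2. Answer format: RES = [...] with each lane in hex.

  t0: ba e1 a7 12
  t1: ba e1 a7 ba
  t2: ba a7 e1 ba

RES = [0xba, 0xa7, 0xe1, 0xba]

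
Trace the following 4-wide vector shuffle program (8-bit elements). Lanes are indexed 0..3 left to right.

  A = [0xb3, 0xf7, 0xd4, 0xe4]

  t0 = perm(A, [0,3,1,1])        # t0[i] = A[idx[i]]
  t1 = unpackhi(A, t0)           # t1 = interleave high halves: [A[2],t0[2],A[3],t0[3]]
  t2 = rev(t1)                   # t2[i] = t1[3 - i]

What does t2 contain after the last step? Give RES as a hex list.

t0 = [0xb3, 0xe4, 0xf7, 0xf7]
t1 = [0xd4, 0xf7, 0xe4, 0xf7]
t2 = [0xf7, 0xe4, 0xf7, 0xd4]

RES = [ 0xf7  0xe4  0xf7  0xd4 ]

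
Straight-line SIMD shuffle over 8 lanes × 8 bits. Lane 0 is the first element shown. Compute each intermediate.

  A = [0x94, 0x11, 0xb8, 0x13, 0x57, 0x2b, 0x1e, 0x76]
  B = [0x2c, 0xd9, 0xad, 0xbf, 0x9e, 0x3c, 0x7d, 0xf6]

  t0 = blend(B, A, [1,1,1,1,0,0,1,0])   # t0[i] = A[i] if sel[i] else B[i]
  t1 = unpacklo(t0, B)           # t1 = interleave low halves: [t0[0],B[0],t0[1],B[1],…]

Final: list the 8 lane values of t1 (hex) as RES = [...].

RES = [ 0x94  0x2c  0x11  0xd9  0xb8  0xad  0x13  0xbf ]

t0 = [0x94, 0x11, 0xb8, 0x13, 0x9e, 0x3c, 0x1e, 0xf6]
t1 = [0x94, 0x2c, 0x11, 0xd9, 0xb8, 0xad, 0x13, 0xbf]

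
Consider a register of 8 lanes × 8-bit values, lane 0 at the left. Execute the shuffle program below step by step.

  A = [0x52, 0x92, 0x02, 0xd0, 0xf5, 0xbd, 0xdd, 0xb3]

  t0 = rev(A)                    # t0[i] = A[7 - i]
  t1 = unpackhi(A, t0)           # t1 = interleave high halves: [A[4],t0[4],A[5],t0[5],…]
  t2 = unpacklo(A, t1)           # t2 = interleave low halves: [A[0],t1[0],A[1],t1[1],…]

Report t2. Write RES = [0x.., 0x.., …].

→ t0 |b3|dd|bd|f5|d0|02|92|52|
→ t1 |f5|d0|bd|02|dd|92|b3|52|
→ t2 |52|f5|92|d0|02|bd|d0|02|

RES = [0x52, 0xf5, 0x92, 0xd0, 0x02, 0xbd, 0xd0, 0x02]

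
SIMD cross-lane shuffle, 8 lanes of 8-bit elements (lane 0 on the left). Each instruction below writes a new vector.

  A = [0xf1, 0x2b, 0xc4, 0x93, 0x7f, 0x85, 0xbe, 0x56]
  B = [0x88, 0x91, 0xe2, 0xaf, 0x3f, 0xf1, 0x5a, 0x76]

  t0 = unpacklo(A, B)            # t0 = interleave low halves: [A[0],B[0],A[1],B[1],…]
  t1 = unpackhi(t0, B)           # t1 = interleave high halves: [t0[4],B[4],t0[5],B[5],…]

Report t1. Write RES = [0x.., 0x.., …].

RES = [0xc4, 0x3f, 0xe2, 0xf1, 0x93, 0x5a, 0xaf, 0x76]

t0 = [0xf1, 0x88, 0x2b, 0x91, 0xc4, 0xe2, 0x93, 0xaf]
t1 = [0xc4, 0x3f, 0xe2, 0xf1, 0x93, 0x5a, 0xaf, 0x76]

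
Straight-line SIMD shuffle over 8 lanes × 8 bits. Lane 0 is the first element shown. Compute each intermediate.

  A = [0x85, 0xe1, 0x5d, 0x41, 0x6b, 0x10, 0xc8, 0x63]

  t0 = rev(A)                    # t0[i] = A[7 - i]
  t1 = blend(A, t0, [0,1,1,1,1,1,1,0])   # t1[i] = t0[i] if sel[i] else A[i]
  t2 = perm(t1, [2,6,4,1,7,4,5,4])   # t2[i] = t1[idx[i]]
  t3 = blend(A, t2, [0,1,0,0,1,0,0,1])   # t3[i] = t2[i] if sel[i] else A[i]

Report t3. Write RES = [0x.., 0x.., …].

  t0: 63 c8 10 6b 41 5d e1 85
  t1: 85 c8 10 6b 41 5d e1 63
  t2: 10 e1 41 c8 63 41 5d 41
  t3: 85 e1 5d 41 63 10 c8 41

RES = [ 0x85  0xe1  0x5d  0x41  0x63  0x10  0xc8  0x41 ]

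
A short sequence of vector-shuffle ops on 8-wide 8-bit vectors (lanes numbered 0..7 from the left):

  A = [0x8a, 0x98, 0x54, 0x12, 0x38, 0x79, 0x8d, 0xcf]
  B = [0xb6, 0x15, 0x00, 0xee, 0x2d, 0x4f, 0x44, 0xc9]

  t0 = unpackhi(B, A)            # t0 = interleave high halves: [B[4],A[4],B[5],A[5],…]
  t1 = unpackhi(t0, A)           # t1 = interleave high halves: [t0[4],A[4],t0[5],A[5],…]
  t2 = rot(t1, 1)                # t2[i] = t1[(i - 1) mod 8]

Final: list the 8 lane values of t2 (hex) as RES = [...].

RES = [0xcf, 0x44, 0x38, 0x8d, 0x79, 0xc9, 0x8d, 0xcf]

→ t0 |2d|38|4f|79|44|8d|c9|cf|
→ t1 |44|38|8d|79|c9|8d|cf|cf|
→ t2 |cf|44|38|8d|79|c9|8d|cf|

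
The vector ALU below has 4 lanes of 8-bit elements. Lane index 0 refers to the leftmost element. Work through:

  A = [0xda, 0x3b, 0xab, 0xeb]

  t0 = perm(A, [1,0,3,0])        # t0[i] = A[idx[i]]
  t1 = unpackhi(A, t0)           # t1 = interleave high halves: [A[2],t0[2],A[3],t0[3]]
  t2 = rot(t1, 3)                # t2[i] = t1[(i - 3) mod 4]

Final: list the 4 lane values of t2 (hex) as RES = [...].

→ t0 |3b|da|eb|da|
→ t1 |ab|eb|eb|da|
→ t2 |eb|eb|da|ab|

RES = [0xeb, 0xeb, 0xda, 0xab]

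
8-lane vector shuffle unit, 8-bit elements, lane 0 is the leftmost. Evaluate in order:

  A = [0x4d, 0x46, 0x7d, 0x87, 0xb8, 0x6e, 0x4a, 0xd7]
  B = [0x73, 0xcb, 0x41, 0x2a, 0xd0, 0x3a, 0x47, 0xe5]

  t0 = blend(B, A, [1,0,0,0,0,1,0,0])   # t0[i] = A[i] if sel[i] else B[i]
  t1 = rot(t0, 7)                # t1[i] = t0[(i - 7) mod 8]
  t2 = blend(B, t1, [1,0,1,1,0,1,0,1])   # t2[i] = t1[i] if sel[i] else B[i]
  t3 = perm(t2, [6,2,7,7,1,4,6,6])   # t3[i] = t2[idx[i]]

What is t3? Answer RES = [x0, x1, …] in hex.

t0 = [0x4d, 0xcb, 0x41, 0x2a, 0xd0, 0x6e, 0x47, 0xe5]
t1 = [0xcb, 0x41, 0x2a, 0xd0, 0x6e, 0x47, 0xe5, 0x4d]
t2 = [0xcb, 0xcb, 0x2a, 0xd0, 0xd0, 0x47, 0x47, 0x4d]
t3 = [0x47, 0x2a, 0x4d, 0x4d, 0xcb, 0xd0, 0x47, 0x47]

RES = [ 0x47  0x2a  0x4d  0x4d  0xcb  0xd0  0x47  0x47 ]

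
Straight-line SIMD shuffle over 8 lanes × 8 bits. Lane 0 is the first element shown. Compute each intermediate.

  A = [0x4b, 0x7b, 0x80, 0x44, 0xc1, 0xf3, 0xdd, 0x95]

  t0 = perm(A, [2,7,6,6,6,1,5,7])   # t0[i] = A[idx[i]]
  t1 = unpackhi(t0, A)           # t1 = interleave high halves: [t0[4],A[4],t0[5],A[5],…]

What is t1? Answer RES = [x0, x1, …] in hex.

  t0: 80 95 dd dd dd 7b f3 95
  t1: dd c1 7b f3 f3 dd 95 95

RES = [0xdd, 0xc1, 0x7b, 0xf3, 0xf3, 0xdd, 0x95, 0x95]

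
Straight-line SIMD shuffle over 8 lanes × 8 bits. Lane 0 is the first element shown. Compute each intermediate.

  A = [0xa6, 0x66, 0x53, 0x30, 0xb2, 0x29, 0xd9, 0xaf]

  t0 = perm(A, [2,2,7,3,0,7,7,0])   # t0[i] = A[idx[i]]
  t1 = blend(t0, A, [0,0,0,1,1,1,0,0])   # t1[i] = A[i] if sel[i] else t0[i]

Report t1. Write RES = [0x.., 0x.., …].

t0 = [0x53, 0x53, 0xaf, 0x30, 0xa6, 0xaf, 0xaf, 0xa6]
t1 = [0x53, 0x53, 0xaf, 0x30, 0xb2, 0x29, 0xaf, 0xa6]

RES = [0x53, 0x53, 0xaf, 0x30, 0xb2, 0x29, 0xaf, 0xa6]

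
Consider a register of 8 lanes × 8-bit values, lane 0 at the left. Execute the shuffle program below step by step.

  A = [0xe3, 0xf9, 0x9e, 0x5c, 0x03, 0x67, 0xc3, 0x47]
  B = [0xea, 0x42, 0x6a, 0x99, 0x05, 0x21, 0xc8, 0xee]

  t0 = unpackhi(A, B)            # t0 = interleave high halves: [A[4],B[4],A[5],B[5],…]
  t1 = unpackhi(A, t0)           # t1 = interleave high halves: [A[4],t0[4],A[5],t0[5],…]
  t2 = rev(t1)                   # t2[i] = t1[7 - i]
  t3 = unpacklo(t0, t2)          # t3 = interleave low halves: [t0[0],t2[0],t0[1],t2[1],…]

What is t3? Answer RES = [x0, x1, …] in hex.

RES = [ 0x03  0xee  0x05  0x47  0x67  0x47  0x21  0xc3 ]

→ t0 |03|05|67|21|c3|c8|47|ee|
→ t1 |03|c3|67|c8|c3|47|47|ee|
→ t2 |ee|47|47|c3|c8|67|c3|03|
→ t3 |03|ee|05|47|67|47|21|c3|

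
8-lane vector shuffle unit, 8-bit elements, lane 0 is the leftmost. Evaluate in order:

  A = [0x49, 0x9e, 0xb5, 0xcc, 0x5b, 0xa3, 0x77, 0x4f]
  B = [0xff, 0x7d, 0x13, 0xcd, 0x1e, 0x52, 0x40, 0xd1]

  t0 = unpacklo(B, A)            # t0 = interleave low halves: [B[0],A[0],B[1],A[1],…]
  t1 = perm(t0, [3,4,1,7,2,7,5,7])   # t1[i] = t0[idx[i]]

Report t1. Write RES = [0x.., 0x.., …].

→ t0 |ff|49|7d|9e|13|b5|cd|cc|
→ t1 |9e|13|49|cc|7d|cc|b5|cc|

RES = [0x9e, 0x13, 0x49, 0xcc, 0x7d, 0xcc, 0xb5, 0xcc]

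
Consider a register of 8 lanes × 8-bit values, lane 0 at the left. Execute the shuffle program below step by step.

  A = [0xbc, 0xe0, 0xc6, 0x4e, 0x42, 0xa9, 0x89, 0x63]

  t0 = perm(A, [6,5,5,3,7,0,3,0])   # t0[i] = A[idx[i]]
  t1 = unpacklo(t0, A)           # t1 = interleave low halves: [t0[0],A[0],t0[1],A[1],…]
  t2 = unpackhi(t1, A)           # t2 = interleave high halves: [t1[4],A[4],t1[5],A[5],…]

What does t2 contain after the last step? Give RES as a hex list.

RES = [0xa9, 0x42, 0xc6, 0xa9, 0x4e, 0x89, 0x4e, 0x63]

→ t0 |89|a9|a9|4e|63|bc|4e|bc|
→ t1 |89|bc|a9|e0|a9|c6|4e|4e|
→ t2 |a9|42|c6|a9|4e|89|4e|63|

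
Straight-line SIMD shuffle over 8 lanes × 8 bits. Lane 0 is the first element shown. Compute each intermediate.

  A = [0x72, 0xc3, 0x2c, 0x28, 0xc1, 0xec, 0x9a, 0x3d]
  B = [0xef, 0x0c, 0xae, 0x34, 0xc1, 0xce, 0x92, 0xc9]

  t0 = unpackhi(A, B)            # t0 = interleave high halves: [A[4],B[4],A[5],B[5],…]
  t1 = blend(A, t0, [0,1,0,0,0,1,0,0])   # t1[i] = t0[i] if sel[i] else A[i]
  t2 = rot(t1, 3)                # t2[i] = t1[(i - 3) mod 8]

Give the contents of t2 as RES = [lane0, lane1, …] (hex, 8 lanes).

  t0: c1 c1 ec ce 9a 92 3d c9
  t1: 72 c1 2c 28 c1 92 9a 3d
  t2: 92 9a 3d 72 c1 2c 28 c1

RES = [0x92, 0x9a, 0x3d, 0x72, 0xc1, 0x2c, 0x28, 0xc1]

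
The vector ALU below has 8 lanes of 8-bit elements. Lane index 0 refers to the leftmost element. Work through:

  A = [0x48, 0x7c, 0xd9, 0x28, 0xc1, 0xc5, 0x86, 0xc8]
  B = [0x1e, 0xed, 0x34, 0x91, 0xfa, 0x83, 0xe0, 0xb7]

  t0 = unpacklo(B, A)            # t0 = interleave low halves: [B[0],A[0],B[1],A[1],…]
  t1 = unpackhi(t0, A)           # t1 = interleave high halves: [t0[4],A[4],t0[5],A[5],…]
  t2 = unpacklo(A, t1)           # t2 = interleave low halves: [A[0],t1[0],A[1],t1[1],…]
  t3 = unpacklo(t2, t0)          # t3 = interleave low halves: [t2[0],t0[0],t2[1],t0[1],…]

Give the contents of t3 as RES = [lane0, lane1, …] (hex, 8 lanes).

RES = [0x48, 0x1e, 0x34, 0x48, 0x7c, 0xed, 0xc1, 0x7c]

  t0: 1e 48 ed 7c 34 d9 91 28
  t1: 34 c1 d9 c5 91 86 28 c8
  t2: 48 34 7c c1 d9 d9 28 c5
  t3: 48 1e 34 48 7c ed c1 7c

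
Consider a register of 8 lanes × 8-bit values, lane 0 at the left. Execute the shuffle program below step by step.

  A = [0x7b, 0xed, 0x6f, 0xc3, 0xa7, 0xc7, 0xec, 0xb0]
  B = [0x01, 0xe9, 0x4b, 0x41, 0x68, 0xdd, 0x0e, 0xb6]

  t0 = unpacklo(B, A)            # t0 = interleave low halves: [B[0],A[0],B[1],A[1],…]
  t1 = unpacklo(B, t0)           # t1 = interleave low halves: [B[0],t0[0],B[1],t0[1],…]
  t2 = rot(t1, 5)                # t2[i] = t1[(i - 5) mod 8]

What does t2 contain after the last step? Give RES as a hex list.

  t0: 01 7b e9 ed 4b 6f 41 c3
  t1: 01 01 e9 7b 4b e9 41 ed
  t2: 7b 4b e9 41 ed 01 01 e9

RES = [0x7b, 0x4b, 0xe9, 0x41, 0xed, 0x01, 0x01, 0xe9]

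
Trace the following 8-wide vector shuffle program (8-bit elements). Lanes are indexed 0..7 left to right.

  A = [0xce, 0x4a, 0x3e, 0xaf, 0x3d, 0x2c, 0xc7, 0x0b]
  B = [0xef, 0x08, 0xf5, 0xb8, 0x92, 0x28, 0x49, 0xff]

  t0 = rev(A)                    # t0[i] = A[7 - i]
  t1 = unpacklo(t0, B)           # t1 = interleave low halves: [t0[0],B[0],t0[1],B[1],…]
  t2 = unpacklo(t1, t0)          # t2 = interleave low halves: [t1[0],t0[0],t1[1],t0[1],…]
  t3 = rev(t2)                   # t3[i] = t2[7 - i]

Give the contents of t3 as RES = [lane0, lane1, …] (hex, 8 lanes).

  t0: 0b c7 2c 3d af 3e 4a ce
  t1: 0b ef c7 08 2c f5 3d b8
  t2: 0b 0b ef c7 c7 2c 08 3d
  t3: 3d 08 2c c7 c7 ef 0b 0b

RES = [ 0x3d  0x08  0x2c  0xc7  0xc7  0xef  0x0b  0x0b ]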